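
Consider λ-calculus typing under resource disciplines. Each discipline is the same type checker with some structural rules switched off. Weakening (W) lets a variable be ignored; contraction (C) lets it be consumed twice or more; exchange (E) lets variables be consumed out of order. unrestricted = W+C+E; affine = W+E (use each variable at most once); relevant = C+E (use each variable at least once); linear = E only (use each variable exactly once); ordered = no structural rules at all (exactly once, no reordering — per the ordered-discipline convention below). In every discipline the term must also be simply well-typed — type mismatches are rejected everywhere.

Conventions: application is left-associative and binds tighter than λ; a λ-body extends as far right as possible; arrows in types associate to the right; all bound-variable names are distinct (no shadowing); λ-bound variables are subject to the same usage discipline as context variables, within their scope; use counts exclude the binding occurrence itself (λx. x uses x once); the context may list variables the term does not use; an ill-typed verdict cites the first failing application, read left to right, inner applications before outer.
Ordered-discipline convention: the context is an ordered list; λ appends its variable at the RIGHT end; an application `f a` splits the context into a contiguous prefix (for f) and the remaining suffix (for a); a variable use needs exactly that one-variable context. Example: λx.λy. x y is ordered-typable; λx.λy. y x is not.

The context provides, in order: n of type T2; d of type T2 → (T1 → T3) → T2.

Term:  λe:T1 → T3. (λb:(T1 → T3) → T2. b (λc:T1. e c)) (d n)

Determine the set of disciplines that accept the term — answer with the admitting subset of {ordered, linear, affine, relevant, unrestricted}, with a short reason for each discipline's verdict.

accepted by: linear, affine, relevant, unrestricted
counts: n=1; d=1; e (λ-bound)=1; b (λ-bound)=1; c (λ-bound)=1
uses in reading order: b, e, c, d, n
typing: well-typed — term : (T1 → T3) → T2
ordered ✗ (no contiguous prefix/suffix split fits b, e, c, d, n)
linear ✓ (each of n, d, e, b, c used exactly once)
affine ✓ (n, d, e, b, c: no repeats, contraction unneeded)
relevant ✓ (none of n, d, e, b, c goes unused)
unrestricted ✓ (simply typable at (T1 → T3) → T2; W, C, E all held)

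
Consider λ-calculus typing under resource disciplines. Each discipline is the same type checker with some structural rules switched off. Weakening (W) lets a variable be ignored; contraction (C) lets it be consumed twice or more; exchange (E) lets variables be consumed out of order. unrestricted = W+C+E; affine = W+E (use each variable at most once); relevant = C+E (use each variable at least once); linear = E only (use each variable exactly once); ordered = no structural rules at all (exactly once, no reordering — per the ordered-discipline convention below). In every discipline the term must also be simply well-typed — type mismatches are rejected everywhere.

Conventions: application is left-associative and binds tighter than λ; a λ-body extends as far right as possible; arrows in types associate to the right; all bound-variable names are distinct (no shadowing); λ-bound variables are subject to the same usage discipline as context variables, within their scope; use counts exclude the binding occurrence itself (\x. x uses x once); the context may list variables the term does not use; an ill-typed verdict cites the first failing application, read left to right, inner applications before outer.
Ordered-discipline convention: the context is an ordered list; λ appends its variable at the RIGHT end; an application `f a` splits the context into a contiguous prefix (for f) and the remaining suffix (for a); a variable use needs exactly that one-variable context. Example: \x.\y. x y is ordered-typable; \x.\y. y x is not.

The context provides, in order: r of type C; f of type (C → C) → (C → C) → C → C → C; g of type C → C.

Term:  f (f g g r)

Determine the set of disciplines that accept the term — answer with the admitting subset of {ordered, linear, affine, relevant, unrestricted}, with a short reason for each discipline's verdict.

accepted by: relevant, unrestricted
use counts: r=1; f=2; g=2
uses in reading order: f, f, g, g, r
typing: well-typed at (C → C) → C → C → C
ordered: ✗ — repeated use of f ×2, g ×2
linear: ✗ — repeated use of f ×2, g ×2
affine: ✗ — repeated use of f ×2, g ×2
relevant: ✓ — r, f, g: all used, weakening unneeded
unrestricted: ✓ — well-typed at (C → C) → C → C → C; no restrictions here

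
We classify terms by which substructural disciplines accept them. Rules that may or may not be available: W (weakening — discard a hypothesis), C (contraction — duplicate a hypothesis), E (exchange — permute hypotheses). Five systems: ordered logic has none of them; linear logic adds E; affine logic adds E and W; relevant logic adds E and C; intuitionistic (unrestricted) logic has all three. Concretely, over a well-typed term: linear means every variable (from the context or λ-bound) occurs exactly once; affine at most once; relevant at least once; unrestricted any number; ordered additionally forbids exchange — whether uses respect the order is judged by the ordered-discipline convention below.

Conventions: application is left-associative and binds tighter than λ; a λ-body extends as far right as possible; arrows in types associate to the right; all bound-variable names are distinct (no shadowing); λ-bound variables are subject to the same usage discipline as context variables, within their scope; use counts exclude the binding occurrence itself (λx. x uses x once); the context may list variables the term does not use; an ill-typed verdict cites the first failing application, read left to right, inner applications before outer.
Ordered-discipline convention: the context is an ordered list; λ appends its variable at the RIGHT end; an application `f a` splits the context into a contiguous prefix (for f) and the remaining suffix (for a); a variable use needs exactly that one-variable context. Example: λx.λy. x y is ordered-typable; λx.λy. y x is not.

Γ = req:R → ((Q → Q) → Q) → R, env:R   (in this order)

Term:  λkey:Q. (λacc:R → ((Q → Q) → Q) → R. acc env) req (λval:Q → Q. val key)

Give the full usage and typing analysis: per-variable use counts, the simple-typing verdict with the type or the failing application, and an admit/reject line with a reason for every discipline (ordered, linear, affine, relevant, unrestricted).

variable uses: req: 1; env: 1; key (λ-bound): 1; acc (λ-bound): 1; val (λ-bound): 1
left-to-right use order: acc, env, req, val, key
typing: well-typed at Q → R
ordered: ✗, needs exchange: uses follow acc, env, req, val, key
linear: ✓, exactly-once usage across req, env, key, acc, val
affine: ✓, req, env, key, acc, val: no repeats, contraction unneeded
relevant: ✓, at least one use each (req, env, key, acc, val)
unrestricted: ✓, typability at Q → R is all that's needed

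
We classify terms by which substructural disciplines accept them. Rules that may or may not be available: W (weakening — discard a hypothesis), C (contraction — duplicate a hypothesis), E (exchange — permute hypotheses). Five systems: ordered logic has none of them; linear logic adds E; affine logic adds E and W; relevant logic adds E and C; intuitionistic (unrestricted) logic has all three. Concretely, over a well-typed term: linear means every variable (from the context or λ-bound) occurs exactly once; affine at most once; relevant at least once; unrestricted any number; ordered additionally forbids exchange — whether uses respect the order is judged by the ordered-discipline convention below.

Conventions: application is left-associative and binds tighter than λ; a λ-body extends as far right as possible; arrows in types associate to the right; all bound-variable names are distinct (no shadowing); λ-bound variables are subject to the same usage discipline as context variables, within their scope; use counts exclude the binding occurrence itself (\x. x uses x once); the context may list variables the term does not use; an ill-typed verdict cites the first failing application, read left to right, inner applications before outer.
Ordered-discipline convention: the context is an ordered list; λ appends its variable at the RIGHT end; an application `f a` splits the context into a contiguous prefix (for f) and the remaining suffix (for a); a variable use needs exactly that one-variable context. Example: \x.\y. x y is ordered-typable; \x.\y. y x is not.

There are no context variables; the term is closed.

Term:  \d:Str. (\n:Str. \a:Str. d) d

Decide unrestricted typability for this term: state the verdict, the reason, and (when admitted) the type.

yes — type-checks (Str → Str → Str) and nothing is barred; term : Str → Str → Str
use counts: d (bound): 2; n (bound): 0; a (bound): 0
left-to-right use order: d, d
typing: ✓ — Str → Str → Str
summary: ordered ✗ · linear ✗ · affine ✗ · relevant ✗ · unrestricted ✓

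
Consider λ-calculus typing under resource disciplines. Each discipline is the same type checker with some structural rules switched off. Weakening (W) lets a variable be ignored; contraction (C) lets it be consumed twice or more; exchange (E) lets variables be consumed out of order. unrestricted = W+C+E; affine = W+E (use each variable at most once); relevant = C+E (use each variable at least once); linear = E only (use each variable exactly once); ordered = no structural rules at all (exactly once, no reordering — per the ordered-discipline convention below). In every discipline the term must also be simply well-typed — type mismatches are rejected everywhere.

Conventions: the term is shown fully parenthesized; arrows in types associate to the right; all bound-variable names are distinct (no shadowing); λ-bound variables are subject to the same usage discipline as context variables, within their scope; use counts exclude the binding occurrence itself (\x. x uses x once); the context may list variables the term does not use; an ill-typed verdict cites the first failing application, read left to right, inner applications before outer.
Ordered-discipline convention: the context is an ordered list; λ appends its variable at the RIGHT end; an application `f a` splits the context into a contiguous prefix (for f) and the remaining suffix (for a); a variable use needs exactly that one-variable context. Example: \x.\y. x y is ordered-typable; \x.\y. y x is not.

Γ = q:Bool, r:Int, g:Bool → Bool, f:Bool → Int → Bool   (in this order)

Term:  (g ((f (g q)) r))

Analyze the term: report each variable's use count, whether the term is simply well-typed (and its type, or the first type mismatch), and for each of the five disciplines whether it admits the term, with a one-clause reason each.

usage: q: 1, r: 1, g: 2, f: 1
order of uses: g, f, g, q, r
typing: ✓ — Bool
ordered: ✗, g ×2 used more than once (contraction)
linear: ✗, g ×2 used more than once (contraction)
affine: ✗, g ×2 used more than once (contraction)
relevant: ✓, every one of q, r, g, f appears
unrestricted: ✓, typability at Bool is all that's needed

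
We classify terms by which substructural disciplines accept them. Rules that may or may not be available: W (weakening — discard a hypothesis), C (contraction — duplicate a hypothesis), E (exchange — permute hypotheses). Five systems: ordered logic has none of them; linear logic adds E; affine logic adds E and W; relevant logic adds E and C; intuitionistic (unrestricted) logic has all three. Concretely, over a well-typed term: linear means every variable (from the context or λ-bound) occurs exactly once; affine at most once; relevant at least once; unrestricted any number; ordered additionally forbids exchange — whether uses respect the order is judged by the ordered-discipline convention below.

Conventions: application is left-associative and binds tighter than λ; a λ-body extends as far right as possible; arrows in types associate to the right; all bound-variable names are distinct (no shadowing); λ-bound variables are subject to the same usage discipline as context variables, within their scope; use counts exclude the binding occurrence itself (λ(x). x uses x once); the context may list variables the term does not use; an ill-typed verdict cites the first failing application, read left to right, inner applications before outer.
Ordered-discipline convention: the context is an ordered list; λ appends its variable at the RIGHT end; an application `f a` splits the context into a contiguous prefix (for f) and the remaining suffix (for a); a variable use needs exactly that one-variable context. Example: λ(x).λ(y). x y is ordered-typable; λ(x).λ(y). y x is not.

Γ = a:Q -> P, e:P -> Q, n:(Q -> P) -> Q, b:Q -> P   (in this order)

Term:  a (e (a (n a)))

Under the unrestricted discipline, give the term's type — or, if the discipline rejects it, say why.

term : P
usage: a ×3; e ×1; n ×1; b ×0
left-to-right use order: a, e, a, n, a
typing: well-typed at P
per-discipline verdicts: ordered ✗; linear ✗; affine ✗; relevant ✗; unrestricted ✓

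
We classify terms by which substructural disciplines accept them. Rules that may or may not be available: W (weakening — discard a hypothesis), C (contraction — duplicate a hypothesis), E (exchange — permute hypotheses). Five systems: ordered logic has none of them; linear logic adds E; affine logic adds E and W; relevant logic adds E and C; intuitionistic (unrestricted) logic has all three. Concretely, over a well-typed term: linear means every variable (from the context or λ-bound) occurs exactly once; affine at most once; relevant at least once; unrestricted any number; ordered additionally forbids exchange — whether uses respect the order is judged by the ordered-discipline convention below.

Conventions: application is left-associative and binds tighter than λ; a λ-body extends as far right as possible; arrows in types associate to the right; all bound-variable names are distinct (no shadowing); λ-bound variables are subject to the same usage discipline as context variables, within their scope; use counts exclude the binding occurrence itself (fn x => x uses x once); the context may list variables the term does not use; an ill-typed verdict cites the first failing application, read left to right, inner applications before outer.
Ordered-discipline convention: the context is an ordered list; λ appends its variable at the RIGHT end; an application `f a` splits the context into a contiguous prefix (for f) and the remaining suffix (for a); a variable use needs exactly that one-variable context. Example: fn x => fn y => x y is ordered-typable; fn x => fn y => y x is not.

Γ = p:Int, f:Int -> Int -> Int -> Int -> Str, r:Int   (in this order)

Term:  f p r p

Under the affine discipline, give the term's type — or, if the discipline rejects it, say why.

not well-typed under affine — p ×2 used more than once (contraction)
variable uses: p: 2; f: 1; r: 1
use order (left to right): f, p, r, p
typing: well-typed at Int -> Str
across the five disciplines: ordered ✗; linear ✗; affine ✗; relevant ✓; unrestricted ✓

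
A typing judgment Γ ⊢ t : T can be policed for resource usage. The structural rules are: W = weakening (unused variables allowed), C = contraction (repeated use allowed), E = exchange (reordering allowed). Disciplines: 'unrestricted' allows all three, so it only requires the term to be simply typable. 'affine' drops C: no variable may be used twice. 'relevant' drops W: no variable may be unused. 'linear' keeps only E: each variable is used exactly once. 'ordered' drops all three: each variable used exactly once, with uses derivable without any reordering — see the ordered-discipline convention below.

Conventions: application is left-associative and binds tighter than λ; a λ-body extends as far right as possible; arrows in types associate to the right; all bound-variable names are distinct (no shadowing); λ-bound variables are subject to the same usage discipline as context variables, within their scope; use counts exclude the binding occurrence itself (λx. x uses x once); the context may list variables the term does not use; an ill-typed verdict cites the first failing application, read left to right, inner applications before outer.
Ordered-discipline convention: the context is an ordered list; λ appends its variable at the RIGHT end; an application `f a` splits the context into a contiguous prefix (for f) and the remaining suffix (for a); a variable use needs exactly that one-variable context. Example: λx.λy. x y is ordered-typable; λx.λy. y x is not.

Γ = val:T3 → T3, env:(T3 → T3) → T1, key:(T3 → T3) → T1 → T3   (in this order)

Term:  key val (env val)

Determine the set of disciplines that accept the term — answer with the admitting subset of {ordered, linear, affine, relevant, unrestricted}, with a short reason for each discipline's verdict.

admitting disciplines: relevant, unrestricted
counts: val: 2; env: 1; key: 1
left-to-right use order: key, val, env, val
typing: well-typed at T3
ordered: ✗, uses contraction: val ×2
linear: ✗, uses contraction: val ×2
affine: ✗, uses contraction: val ×2
relevant: ✓, none of val, env, key goes unused
unrestricted: ✓, typability at T3 is all that's needed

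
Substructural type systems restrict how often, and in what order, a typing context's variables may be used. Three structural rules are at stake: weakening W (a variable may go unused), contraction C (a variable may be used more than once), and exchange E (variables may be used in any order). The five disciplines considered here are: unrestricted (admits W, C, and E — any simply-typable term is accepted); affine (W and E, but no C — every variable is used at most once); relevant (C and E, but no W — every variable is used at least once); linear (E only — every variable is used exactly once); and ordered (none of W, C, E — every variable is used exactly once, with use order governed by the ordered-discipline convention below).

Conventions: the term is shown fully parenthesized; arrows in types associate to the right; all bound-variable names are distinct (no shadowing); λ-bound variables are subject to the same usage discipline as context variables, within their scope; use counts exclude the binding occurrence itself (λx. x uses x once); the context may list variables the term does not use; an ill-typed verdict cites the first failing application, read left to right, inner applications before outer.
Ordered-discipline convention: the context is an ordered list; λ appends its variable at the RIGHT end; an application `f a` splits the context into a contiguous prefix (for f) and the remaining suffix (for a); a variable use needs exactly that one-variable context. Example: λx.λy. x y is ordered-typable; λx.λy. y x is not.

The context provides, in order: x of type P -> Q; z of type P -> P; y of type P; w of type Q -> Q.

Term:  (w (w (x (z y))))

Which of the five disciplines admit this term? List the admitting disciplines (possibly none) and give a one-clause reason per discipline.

admitted by: relevant, unrestricted
usage: x=1, z=1, y=1, w=2
left-to-right use order: w, w, x, z, y
typing: well-typed — term : Q
ordered: ✗, repeated use of w ×2
linear: ✗, repeated use of w ×2
affine: ✗, repeated use of w ×2
relevant: ✓, every one of x, z, y, w appears
unrestricted: ✓, type-checks (Q) and nothing is barred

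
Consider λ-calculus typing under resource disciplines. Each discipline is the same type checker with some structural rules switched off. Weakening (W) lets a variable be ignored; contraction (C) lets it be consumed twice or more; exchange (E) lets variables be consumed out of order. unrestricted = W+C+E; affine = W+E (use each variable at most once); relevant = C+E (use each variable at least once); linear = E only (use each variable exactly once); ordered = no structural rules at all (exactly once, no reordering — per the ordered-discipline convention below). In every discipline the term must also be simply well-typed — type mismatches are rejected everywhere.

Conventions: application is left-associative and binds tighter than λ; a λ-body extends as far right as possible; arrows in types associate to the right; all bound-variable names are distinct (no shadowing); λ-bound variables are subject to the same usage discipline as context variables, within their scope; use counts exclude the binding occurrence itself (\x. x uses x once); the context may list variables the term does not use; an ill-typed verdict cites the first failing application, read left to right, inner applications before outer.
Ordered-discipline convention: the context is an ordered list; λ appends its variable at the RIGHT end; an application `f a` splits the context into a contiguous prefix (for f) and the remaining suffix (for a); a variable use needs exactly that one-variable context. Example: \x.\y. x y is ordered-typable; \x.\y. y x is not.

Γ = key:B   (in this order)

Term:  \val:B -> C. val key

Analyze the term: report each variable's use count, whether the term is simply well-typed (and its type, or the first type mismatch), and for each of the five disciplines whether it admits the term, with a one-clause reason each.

counts: key: 1×, val (bound): 1×
use order (left to right): val, key
typing: well-typed at (B -> C) -> C
ordered: ✗, no contiguous prefix/suffix split fits val, key
linear: ✓, single use per variable (key, val)
affine: ✓, no duplicate uses among key, val
relevant: ✓, every one of key, val appears
unrestricted: ✓, type-checks ((B -> C) -> C) and nothing is barred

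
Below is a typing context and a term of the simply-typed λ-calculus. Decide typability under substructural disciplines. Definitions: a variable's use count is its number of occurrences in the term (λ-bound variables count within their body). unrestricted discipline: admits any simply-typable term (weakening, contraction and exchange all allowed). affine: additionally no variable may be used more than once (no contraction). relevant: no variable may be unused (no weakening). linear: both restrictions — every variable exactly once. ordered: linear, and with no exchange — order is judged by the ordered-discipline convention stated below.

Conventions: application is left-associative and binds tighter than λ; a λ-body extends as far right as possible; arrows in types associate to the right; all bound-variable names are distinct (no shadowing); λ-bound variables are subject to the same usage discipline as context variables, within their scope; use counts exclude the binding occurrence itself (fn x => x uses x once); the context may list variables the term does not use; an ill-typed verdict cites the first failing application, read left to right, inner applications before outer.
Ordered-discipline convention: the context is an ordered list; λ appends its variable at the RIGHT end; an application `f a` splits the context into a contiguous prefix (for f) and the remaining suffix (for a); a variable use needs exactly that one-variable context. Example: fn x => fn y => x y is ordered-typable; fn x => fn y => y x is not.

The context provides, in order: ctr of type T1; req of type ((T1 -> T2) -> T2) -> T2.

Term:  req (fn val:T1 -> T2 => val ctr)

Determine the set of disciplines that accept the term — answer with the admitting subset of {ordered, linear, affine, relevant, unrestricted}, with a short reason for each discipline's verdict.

admitted by: linear, affine, relevant, unrestricted
variable uses: ctr: 1; req: 1; val (bound): 1
uses in reading order: req, val, ctr
typing: ✓ — T2
ordered ✗ (needs exchange: uses follow req, val, ctr)
linear ✓ (exactly-once usage across ctr, req, val)
affine ✓ (no duplicate uses among ctr, req, val)
relevant ✓ (none of ctr, req, val goes unused)
unrestricted ✓ (typability at T2 is all that's needed)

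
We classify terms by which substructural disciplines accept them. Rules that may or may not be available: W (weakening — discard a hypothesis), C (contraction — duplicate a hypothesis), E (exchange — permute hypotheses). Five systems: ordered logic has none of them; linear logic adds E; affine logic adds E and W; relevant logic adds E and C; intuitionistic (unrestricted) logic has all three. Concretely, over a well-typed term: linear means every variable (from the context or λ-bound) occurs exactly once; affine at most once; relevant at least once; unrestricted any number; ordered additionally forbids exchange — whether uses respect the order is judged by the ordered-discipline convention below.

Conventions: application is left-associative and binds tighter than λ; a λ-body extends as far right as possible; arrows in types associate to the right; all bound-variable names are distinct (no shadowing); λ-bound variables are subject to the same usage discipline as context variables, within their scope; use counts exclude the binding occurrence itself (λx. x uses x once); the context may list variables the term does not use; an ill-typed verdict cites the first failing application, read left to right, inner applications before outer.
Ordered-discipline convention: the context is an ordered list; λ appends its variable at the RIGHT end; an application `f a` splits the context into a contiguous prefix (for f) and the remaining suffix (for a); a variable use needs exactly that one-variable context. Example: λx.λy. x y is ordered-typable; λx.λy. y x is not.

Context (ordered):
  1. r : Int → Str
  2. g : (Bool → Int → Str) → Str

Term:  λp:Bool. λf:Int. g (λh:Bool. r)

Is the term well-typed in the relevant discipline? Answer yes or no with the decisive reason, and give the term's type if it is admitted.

no — p, f, h left unused
usage: r: 1; g: 1; p (bound): 0; f (bound): 0; h (bound): 0
use order (left to right): g, r
typing: ✓ — Bool → Int → Str
all disciplines: ordered ✗, linear ✗, affine ✓, relevant ✗, unrestricted ✓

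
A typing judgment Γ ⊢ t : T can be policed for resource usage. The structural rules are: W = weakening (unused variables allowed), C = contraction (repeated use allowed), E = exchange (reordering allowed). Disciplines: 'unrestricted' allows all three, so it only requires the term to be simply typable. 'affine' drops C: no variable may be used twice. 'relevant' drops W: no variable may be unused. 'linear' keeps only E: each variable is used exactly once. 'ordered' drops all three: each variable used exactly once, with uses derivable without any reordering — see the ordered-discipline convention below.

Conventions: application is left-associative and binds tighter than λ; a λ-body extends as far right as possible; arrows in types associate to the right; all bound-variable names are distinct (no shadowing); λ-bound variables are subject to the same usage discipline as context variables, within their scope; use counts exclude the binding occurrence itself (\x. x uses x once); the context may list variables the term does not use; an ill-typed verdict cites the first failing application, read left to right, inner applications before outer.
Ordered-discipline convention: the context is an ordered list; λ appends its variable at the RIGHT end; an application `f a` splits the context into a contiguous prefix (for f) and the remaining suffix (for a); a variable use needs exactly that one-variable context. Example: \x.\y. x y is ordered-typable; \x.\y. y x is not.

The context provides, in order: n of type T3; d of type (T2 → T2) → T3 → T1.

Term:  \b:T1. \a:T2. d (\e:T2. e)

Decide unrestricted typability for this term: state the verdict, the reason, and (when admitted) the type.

yes — type-checks (T1 → T2 → T3 → T1) and nothing is barred; term : T1 → T2 → T3 → T1
variable uses: n: 0×, d: 1×, b (λ-bound): 0×, a (λ-bound): 0×, e (λ-bound): 1×
uses in reading order: d, e
typing: the term checks, with type T1 → T2 → T3 → T1
all disciplines: ordered ✗ | linear ✗ | affine ✓ | relevant ✗ | unrestricted ✓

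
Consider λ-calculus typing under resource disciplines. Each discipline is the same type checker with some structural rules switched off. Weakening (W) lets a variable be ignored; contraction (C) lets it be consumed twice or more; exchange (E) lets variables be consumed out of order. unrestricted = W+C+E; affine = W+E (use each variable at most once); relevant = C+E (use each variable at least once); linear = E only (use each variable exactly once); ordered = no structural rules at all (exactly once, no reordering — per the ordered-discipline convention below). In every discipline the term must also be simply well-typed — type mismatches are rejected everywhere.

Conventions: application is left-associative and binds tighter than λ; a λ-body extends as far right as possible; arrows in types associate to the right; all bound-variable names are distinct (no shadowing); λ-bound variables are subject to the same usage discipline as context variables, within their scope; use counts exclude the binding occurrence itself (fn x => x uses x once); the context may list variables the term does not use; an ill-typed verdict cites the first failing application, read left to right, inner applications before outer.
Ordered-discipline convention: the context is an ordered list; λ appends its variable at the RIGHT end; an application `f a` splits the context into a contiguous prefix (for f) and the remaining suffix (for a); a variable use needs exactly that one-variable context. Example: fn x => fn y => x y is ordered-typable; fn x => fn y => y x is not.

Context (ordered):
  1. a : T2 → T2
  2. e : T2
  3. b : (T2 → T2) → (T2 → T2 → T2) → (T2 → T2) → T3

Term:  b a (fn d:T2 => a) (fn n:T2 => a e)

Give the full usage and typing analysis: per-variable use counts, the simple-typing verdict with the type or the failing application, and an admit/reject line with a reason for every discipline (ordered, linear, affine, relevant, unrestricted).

counts: a=3, e=1, b=1, d [bound]=0, n [bound]=0
use order (left to right): b, a, a, a, e
typing: well-typed at T3
ordered ✗ (uses contraction: a ×3; unused: d, n — weakening required)
linear ✗ (uses contraction: a ×3; unused: d, n — weakening required)
affine ✗ (uses contraction: a ×3)
relevant ✗ (unused: d, n — weakening required)
unrestricted ✓ (simply typable at T3; W, C, E all held)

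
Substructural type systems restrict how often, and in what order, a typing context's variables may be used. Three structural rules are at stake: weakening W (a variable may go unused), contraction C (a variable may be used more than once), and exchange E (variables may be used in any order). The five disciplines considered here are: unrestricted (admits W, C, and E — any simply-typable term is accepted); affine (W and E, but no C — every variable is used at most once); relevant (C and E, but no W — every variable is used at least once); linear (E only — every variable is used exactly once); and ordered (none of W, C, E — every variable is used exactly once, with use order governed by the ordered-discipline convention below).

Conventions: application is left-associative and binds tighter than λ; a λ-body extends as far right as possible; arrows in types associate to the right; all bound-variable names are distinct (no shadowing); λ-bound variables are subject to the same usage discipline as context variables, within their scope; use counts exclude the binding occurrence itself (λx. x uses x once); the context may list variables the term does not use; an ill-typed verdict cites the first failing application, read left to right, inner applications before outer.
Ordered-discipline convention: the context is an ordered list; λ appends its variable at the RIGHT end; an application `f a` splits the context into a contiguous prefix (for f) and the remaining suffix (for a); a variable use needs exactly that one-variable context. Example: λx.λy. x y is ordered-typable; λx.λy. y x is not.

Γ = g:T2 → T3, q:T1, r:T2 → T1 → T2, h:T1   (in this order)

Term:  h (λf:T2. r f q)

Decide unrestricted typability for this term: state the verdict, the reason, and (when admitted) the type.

no — not simply typable
usage: g ×0; q ×1; r ×1; h ×1; f (λ-bound) ×1
order of uses: h, r, f, q
typing: ill-typed: non-arrow in function slot: T1
summary: ordered ✗, linear ✗, affine ✗, relevant ✗, unrestricted ✗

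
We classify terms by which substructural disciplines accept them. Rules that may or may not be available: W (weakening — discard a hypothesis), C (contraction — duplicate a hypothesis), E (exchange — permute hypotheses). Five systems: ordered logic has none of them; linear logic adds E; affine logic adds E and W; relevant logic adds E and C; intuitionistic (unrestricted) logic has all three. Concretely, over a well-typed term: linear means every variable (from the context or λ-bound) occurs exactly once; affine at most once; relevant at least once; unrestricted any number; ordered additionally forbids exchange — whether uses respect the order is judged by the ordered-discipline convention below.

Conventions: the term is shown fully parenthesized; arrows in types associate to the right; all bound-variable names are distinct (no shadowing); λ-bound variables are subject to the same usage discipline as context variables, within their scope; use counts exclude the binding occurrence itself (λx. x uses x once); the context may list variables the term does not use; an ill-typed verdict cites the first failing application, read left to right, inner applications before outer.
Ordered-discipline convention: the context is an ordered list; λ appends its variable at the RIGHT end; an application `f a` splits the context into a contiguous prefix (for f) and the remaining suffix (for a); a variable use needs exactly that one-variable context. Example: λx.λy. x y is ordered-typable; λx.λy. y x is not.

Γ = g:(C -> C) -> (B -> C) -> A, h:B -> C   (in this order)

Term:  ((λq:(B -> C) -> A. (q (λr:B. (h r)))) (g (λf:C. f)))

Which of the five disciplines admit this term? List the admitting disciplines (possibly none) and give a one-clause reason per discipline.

accepted by: linear, affine, relevant, unrestricted
counts: g: 1×, h: 1×, q (λ-bound): 1×, r (λ-bound): 1×, f (λ-bound): 1×
left-to-right use order: q, h, r, g, f
typing: the term checks, with type A
ordered ✗ (no contiguous prefix/suffix split fits q, h, r, g, f)
linear ✓ (exactly-once usage across g, h, q, r, f)
affine ✓ (none of g, h, q, r, f used more than once)
relevant ✓ (none of g, h, q, r, f goes unused)
unrestricted ✓ (well-typed at A; no restrictions here)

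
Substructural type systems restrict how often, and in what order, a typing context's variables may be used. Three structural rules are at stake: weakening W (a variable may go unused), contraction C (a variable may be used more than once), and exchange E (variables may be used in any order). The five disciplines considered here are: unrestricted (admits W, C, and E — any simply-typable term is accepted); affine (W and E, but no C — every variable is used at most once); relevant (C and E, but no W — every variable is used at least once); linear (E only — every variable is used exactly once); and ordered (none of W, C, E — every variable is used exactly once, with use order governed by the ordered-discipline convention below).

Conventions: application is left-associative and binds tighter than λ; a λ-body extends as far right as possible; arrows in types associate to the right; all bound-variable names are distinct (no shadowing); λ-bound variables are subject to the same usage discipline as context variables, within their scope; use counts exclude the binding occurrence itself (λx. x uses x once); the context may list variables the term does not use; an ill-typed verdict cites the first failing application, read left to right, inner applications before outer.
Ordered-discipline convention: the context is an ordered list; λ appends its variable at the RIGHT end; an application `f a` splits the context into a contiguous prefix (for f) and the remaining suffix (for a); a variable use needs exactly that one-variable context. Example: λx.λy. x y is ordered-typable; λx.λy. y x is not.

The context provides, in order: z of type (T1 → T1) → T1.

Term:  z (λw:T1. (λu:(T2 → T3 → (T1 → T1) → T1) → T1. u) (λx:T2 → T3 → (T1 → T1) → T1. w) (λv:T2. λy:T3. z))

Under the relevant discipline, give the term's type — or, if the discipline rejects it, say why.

not well-typed under relevant — needs weakening: x, v, y unused
variable uses: z: 2, w (bound): 1, u (bound): 1, x (bound): 0, v (bound): 0, y (bound): 0
use order (left to right): z, u, w, z
typing: well-typed — term : T1
across the five disciplines: ordered ✗, linear ✗, affine ✗, relevant ✗, unrestricted ✓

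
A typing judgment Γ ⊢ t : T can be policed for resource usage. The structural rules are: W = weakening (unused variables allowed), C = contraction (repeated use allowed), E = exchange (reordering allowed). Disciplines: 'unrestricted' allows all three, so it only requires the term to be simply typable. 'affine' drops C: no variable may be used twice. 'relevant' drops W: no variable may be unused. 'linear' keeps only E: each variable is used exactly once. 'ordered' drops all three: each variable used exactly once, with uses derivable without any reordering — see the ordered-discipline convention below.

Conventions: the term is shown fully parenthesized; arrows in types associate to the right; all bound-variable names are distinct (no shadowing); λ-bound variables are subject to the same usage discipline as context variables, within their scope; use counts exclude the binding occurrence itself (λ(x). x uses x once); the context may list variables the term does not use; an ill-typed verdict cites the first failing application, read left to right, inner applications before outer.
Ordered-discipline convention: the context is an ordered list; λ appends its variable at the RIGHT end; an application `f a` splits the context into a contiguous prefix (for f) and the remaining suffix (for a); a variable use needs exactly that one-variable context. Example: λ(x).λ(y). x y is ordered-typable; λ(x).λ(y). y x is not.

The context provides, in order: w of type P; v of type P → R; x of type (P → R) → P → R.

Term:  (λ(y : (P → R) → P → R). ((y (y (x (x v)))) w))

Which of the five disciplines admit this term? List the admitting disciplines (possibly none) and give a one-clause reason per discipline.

admitted in: relevant, unrestricted
use counts: w ×1; v ×1; x ×2; y (λ-bound) ×2
use order (left to right): y, y, x, x, v, w
typing: well-typed — term : ((P → R) → P → R) → R
ordered: ✗, uses contraction: x ×2, y ×2
linear: ✗, uses contraction: x ×2, y ×2
affine: ✗, uses contraction: x ×2, y ×2
relevant: ✓, every one of w, v, x, y appears
unrestricted: ✓, well-typed at ((P → R) → P → R) → R; no restrictions here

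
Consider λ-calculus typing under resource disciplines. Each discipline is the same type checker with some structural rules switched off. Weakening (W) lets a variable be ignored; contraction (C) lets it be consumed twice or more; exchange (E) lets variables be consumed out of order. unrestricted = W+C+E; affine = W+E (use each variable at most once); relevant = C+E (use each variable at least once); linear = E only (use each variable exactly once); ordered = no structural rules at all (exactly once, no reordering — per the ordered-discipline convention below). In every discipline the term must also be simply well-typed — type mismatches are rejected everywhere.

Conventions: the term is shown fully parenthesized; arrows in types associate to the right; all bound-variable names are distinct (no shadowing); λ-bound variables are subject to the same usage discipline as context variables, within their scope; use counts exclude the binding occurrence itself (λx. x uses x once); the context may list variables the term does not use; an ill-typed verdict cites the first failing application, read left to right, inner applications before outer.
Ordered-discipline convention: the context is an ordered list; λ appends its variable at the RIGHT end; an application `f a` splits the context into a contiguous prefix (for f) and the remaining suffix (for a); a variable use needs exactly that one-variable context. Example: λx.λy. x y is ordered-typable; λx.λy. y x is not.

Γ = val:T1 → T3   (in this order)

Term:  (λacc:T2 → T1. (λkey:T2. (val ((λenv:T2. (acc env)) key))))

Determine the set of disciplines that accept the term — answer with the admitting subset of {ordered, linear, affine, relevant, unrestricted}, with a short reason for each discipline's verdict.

admitted in: ordered, linear, affine, relevant, unrestricted
variable uses: val=1; acc (bound)=1; key (bound)=1; env (bound)=1
use order (left to right): val, acc, env, key
typing: well-typed — term : (T2 → T1) → T2 → T3
ordered: ✓ — single-use (val, acc, key, env), ordered derivation ok
linear: ✓ — exactly-once usage across val, acc, key, env
affine: ✓ — none of val, acc, key, env used more than once
relevant: ✓ — val, acc, key, env: all used, weakening unneeded
unrestricted: ✓ — type-checks ((T2 → T1) → T2 → T3) and nothing is barred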